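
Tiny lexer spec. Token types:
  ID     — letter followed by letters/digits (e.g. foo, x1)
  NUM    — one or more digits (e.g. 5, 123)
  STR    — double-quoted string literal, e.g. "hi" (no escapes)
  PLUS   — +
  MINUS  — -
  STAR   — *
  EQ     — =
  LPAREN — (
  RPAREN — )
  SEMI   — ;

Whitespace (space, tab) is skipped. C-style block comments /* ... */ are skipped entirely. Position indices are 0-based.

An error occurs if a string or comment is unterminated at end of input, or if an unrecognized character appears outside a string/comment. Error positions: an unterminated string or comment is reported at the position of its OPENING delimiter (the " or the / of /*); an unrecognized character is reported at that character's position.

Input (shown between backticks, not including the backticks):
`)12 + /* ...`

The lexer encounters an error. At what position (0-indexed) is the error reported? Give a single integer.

Answer: 6

Derivation:
pos=0: emit RPAREN ')'
pos=1: emit NUM '12' (now at pos=3)
pos=4: emit PLUS '+'
pos=6: enter COMMENT mode (saw '/*')
pos=6: ERROR — unterminated comment (reached EOF)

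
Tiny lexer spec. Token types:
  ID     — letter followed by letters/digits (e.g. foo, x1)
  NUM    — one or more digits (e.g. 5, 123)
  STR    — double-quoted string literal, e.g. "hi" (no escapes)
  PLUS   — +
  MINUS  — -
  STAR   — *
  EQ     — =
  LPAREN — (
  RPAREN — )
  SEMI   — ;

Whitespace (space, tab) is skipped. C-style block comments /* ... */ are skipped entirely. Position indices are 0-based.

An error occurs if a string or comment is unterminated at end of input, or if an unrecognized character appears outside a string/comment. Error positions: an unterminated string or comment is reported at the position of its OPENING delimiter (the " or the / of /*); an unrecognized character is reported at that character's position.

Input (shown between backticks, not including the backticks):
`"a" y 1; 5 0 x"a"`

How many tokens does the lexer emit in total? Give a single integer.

pos=0: enter STRING mode
pos=0: emit STR "a" (now at pos=3)
pos=4: emit ID 'y' (now at pos=5)
pos=6: emit NUM '1' (now at pos=7)
pos=7: emit SEMI ';'
pos=9: emit NUM '5' (now at pos=10)
pos=11: emit NUM '0' (now at pos=12)
pos=13: emit ID 'x' (now at pos=14)
pos=14: enter STRING mode
pos=14: emit STR "a" (now at pos=17)
DONE. 8 tokens: [STR, ID, NUM, SEMI, NUM, NUM, ID, STR]

Answer: 8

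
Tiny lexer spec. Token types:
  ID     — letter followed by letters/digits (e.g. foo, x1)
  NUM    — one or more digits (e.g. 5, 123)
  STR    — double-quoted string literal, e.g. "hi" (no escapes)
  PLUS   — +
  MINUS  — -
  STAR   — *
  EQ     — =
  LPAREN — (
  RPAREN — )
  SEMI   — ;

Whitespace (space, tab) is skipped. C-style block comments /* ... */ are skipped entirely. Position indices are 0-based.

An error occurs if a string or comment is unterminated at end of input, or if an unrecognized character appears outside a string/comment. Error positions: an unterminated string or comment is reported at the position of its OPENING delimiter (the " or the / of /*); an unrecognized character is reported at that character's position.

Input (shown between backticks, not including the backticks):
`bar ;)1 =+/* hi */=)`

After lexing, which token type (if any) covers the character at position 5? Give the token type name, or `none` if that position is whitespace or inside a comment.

Answer: RPAREN

Derivation:
pos=0: emit ID 'bar' (now at pos=3)
pos=4: emit SEMI ';'
pos=5: emit RPAREN ')'
pos=6: emit NUM '1' (now at pos=7)
pos=8: emit EQ '='
pos=9: emit PLUS '+'
pos=10: enter COMMENT mode (saw '/*')
exit COMMENT mode (now at pos=18)
pos=18: emit EQ '='
pos=19: emit RPAREN ')'
DONE. 8 tokens: [ID, SEMI, RPAREN, NUM, EQ, PLUS, EQ, RPAREN]
Position 5: char is ')' -> RPAREN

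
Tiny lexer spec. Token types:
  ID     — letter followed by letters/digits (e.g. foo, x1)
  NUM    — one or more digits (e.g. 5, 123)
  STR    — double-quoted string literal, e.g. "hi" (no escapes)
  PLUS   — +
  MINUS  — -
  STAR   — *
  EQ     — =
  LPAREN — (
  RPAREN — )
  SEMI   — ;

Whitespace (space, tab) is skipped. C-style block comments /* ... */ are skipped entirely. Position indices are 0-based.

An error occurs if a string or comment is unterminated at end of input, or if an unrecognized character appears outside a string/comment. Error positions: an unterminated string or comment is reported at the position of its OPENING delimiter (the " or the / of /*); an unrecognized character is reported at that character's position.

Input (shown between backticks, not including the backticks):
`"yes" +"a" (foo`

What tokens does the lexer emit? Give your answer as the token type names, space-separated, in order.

Answer: STR PLUS STR LPAREN ID

Derivation:
pos=0: enter STRING mode
pos=0: emit STR "yes" (now at pos=5)
pos=6: emit PLUS '+'
pos=7: enter STRING mode
pos=7: emit STR "a" (now at pos=10)
pos=11: emit LPAREN '('
pos=12: emit ID 'foo' (now at pos=15)
DONE. 5 tokens: [STR, PLUS, STR, LPAREN, ID]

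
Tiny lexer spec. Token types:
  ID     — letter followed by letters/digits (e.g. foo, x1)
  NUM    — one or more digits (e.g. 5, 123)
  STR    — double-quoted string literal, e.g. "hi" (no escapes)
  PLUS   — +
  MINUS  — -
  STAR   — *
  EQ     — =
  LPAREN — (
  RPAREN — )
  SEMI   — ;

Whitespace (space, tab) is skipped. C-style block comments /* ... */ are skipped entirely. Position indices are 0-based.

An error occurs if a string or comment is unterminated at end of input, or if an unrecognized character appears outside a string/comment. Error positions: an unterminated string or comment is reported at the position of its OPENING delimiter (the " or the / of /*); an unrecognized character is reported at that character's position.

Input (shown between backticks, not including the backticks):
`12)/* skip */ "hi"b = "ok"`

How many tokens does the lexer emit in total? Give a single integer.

Answer: 6

Derivation:
pos=0: emit NUM '12' (now at pos=2)
pos=2: emit RPAREN ')'
pos=3: enter COMMENT mode (saw '/*')
exit COMMENT mode (now at pos=13)
pos=14: enter STRING mode
pos=14: emit STR "hi" (now at pos=18)
pos=18: emit ID 'b' (now at pos=19)
pos=20: emit EQ '='
pos=22: enter STRING mode
pos=22: emit STR "ok" (now at pos=26)
DONE. 6 tokens: [NUM, RPAREN, STR, ID, EQ, STR]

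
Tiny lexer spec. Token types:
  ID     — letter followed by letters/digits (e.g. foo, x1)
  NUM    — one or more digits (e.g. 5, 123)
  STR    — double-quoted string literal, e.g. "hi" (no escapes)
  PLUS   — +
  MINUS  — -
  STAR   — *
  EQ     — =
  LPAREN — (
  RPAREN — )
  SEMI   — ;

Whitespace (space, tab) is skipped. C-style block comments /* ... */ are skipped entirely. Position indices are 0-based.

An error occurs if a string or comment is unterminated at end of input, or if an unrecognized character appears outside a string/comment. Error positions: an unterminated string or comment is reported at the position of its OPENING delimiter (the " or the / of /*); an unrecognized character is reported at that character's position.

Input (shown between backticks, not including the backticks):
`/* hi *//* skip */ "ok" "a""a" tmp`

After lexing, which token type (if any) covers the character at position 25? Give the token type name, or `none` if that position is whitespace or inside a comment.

Answer: STR

Derivation:
pos=0: enter COMMENT mode (saw '/*')
exit COMMENT mode (now at pos=8)
pos=8: enter COMMENT mode (saw '/*')
exit COMMENT mode (now at pos=18)
pos=19: enter STRING mode
pos=19: emit STR "ok" (now at pos=23)
pos=24: enter STRING mode
pos=24: emit STR "a" (now at pos=27)
pos=27: enter STRING mode
pos=27: emit STR "a" (now at pos=30)
pos=31: emit ID 'tmp' (now at pos=34)
DONE. 4 tokens: [STR, STR, STR, ID]
Position 25: char is 'a' -> STR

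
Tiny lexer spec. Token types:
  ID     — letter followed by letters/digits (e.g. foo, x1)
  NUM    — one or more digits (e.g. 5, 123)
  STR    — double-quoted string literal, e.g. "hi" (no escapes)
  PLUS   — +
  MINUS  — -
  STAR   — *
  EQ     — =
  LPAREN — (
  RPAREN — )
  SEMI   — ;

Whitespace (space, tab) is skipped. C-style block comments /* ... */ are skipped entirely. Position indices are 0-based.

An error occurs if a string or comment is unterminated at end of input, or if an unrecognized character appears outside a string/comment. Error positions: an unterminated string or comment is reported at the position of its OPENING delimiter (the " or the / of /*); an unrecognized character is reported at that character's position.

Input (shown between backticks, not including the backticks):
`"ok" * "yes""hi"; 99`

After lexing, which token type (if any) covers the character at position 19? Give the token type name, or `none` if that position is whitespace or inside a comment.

pos=0: enter STRING mode
pos=0: emit STR "ok" (now at pos=4)
pos=5: emit STAR '*'
pos=7: enter STRING mode
pos=7: emit STR "yes" (now at pos=12)
pos=12: enter STRING mode
pos=12: emit STR "hi" (now at pos=16)
pos=16: emit SEMI ';'
pos=18: emit NUM '99' (now at pos=20)
DONE. 6 tokens: [STR, STAR, STR, STR, SEMI, NUM]
Position 19: char is '9' -> NUM

Answer: NUM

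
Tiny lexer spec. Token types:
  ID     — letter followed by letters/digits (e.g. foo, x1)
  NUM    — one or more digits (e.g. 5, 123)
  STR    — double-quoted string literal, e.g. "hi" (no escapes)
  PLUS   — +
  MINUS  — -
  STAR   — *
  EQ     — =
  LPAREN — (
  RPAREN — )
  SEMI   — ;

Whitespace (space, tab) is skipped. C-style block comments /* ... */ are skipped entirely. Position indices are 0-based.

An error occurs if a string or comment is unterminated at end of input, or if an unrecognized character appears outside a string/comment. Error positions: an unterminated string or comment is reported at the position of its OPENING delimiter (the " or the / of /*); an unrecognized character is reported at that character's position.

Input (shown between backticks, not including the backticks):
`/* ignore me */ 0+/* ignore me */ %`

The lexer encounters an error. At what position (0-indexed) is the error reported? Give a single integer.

Answer: 34

Derivation:
pos=0: enter COMMENT mode (saw '/*')
exit COMMENT mode (now at pos=15)
pos=16: emit NUM '0' (now at pos=17)
pos=17: emit PLUS '+'
pos=18: enter COMMENT mode (saw '/*')
exit COMMENT mode (now at pos=33)
pos=34: ERROR — unrecognized char '%'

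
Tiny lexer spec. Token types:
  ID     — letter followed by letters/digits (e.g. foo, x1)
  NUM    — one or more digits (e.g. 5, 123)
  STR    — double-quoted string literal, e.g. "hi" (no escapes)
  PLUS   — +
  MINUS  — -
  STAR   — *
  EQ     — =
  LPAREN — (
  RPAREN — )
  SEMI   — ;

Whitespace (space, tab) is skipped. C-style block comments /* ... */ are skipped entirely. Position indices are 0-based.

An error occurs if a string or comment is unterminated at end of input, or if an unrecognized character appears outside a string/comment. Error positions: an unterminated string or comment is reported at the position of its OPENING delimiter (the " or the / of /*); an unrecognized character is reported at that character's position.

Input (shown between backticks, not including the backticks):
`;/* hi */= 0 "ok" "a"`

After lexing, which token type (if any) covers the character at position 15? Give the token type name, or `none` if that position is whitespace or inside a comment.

pos=0: emit SEMI ';'
pos=1: enter COMMENT mode (saw '/*')
exit COMMENT mode (now at pos=9)
pos=9: emit EQ '='
pos=11: emit NUM '0' (now at pos=12)
pos=13: enter STRING mode
pos=13: emit STR "ok" (now at pos=17)
pos=18: enter STRING mode
pos=18: emit STR "a" (now at pos=21)
DONE. 5 tokens: [SEMI, EQ, NUM, STR, STR]
Position 15: char is 'k' -> STR

Answer: STR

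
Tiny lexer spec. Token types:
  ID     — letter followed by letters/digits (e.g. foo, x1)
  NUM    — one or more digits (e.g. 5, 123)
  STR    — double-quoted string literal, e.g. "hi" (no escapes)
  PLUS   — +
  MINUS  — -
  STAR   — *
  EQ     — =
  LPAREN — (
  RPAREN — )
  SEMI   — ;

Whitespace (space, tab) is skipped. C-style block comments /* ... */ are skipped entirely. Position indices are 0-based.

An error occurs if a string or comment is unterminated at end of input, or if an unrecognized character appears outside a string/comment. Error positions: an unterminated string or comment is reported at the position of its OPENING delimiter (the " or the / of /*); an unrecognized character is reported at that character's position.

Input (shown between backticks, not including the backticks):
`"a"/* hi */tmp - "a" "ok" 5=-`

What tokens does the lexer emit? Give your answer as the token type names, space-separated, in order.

Answer: STR ID MINUS STR STR NUM EQ MINUS

Derivation:
pos=0: enter STRING mode
pos=0: emit STR "a" (now at pos=3)
pos=3: enter COMMENT mode (saw '/*')
exit COMMENT mode (now at pos=11)
pos=11: emit ID 'tmp' (now at pos=14)
pos=15: emit MINUS '-'
pos=17: enter STRING mode
pos=17: emit STR "a" (now at pos=20)
pos=21: enter STRING mode
pos=21: emit STR "ok" (now at pos=25)
pos=26: emit NUM '5' (now at pos=27)
pos=27: emit EQ '='
pos=28: emit MINUS '-'
DONE. 8 tokens: [STR, ID, MINUS, STR, STR, NUM, EQ, MINUS]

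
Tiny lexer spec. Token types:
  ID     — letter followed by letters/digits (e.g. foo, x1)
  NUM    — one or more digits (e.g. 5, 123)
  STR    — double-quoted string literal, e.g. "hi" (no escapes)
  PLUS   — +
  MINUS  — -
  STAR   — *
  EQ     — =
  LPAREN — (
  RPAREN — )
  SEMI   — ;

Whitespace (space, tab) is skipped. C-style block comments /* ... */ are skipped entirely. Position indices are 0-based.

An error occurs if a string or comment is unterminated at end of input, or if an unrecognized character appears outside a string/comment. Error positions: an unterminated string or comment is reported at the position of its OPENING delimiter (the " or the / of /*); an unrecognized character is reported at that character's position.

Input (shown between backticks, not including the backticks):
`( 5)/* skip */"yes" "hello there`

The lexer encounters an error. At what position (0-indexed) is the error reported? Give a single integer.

pos=0: emit LPAREN '('
pos=2: emit NUM '5' (now at pos=3)
pos=3: emit RPAREN ')'
pos=4: enter COMMENT mode (saw '/*')
exit COMMENT mode (now at pos=14)
pos=14: enter STRING mode
pos=14: emit STR "yes" (now at pos=19)
pos=20: enter STRING mode
pos=20: ERROR — unterminated string

Answer: 20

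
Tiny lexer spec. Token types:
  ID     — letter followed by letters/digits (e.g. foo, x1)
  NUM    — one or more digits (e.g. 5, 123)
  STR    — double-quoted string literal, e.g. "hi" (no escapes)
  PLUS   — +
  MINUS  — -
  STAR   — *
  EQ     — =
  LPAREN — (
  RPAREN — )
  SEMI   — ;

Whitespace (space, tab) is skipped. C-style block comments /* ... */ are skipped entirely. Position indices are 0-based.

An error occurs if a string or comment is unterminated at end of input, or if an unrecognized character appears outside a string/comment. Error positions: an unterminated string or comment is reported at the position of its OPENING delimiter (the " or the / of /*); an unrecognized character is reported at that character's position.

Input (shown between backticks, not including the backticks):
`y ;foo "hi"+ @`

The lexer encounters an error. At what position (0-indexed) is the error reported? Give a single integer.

pos=0: emit ID 'y' (now at pos=1)
pos=2: emit SEMI ';'
pos=3: emit ID 'foo' (now at pos=6)
pos=7: enter STRING mode
pos=7: emit STR "hi" (now at pos=11)
pos=11: emit PLUS '+'
pos=13: ERROR — unrecognized char '@'

Answer: 13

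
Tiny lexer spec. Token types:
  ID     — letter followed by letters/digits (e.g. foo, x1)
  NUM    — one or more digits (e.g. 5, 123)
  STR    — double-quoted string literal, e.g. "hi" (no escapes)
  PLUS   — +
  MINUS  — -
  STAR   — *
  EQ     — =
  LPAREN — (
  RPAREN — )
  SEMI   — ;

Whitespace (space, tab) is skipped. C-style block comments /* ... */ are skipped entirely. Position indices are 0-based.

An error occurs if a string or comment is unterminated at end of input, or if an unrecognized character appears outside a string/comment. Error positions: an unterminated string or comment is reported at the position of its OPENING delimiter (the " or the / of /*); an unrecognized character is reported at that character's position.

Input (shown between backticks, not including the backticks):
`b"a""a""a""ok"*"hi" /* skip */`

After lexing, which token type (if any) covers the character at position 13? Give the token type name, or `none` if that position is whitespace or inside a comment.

pos=0: emit ID 'b' (now at pos=1)
pos=1: enter STRING mode
pos=1: emit STR "a" (now at pos=4)
pos=4: enter STRING mode
pos=4: emit STR "a" (now at pos=7)
pos=7: enter STRING mode
pos=7: emit STR "a" (now at pos=10)
pos=10: enter STRING mode
pos=10: emit STR "ok" (now at pos=14)
pos=14: emit STAR '*'
pos=15: enter STRING mode
pos=15: emit STR "hi" (now at pos=19)
pos=20: enter COMMENT mode (saw '/*')
exit COMMENT mode (now at pos=30)
DONE. 7 tokens: [ID, STR, STR, STR, STR, STAR, STR]
Position 13: char is '"' -> STR

Answer: STR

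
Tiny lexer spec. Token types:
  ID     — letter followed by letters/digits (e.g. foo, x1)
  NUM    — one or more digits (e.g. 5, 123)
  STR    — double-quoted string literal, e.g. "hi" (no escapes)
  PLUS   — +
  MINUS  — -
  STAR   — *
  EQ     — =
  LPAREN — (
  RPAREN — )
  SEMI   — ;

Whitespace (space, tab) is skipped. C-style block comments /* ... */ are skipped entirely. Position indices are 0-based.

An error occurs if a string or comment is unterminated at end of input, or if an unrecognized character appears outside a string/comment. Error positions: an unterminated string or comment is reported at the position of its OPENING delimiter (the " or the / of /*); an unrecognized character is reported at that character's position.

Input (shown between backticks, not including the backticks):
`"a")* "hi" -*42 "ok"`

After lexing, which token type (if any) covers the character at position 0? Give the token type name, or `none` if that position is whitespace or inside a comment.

pos=0: enter STRING mode
pos=0: emit STR "a" (now at pos=3)
pos=3: emit RPAREN ')'
pos=4: emit STAR '*'
pos=6: enter STRING mode
pos=6: emit STR "hi" (now at pos=10)
pos=11: emit MINUS '-'
pos=12: emit STAR '*'
pos=13: emit NUM '42' (now at pos=15)
pos=16: enter STRING mode
pos=16: emit STR "ok" (now at pos=20)
DONE. 8 tokens: [STR, RPAREN, STAR, STR, MINUS, STAR, NUM, STR]
Position 0: char is '"' -> STR

Answer: STR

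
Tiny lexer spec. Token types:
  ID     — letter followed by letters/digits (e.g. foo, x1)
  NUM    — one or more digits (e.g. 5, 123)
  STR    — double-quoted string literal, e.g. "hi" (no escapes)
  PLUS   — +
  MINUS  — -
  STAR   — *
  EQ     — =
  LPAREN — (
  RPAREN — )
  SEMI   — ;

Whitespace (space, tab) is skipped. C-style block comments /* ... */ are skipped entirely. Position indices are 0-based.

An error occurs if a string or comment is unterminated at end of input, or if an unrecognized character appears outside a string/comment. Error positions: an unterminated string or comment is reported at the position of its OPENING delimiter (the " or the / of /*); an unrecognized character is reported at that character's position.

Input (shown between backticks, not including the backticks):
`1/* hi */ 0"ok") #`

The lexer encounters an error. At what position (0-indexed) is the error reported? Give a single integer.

Answer: 17

Derivation:
pos=0: emit NUM '1' (now at pos=1)
pos=1: enter COMMENT mode (saw '/*')
exit COMMENT mode (now at pos=9)
pos=10: emit NUM '0' (now at pos=11)
pos=11: enter STRING mode
pos=11: emit STR "ok" (now at pos=15)
pos=15: emit RPAREN ')'
pos=17: ERROR — unrecognized char '#'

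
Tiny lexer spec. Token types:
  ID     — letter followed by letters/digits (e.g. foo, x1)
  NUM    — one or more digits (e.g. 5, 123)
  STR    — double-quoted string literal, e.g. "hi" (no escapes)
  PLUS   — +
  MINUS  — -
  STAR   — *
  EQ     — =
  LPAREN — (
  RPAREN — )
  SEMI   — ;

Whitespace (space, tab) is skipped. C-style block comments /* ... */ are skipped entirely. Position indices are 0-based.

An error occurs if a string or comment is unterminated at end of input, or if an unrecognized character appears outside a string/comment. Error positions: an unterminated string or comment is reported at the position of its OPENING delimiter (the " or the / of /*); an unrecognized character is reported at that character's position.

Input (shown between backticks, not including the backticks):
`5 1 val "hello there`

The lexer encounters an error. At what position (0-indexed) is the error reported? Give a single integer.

pos=0: emit NUM '5' (now at pos=1)
pos=2: emit NUM '1' (now at pos=3)
pos=4: emit ID 'val' (now at pos=7)
pos=8: enter STRING mode
pos=8: ERROR — unterminated string

Answer: 8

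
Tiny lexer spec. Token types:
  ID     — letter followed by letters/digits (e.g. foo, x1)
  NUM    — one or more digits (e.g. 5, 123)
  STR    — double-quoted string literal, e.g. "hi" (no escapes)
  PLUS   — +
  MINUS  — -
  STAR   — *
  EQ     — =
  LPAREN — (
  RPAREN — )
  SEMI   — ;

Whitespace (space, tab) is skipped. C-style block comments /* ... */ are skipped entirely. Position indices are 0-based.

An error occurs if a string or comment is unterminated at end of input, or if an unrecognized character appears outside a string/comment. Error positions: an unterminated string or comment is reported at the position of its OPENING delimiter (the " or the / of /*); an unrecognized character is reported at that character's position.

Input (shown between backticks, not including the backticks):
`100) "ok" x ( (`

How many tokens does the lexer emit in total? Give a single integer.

Answer: 6

Derivation:
pos=0: emit NUM '100' (now at pos=3)
pos=3: emit RPAREN ')'
pos=5: enter STRING mode
pos=5: emit STR "ok" (now at pos=9)
pos=10: emit ID 'x' (now at pos=11)
pos=12: emit LPAREN '('
pos=14: emit LPAREN '('
DONE. 6 tokens: [NUM, RPAREN, STR, ID, LPAREN, LPAREN]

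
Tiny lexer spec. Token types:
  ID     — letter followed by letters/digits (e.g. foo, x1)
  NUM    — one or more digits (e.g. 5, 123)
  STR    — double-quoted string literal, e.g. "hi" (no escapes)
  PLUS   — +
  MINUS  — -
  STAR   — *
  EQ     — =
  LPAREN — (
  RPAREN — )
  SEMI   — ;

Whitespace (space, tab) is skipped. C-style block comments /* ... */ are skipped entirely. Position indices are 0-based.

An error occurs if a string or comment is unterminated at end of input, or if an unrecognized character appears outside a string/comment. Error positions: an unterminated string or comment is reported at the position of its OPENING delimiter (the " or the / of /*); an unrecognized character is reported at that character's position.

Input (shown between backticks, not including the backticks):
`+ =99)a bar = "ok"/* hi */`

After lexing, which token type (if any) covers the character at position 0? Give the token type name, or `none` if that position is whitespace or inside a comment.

pos=0: emit PLUS '+'
pos=2: emit EQ '='
pos=3: emit NUM '99' (now at pos=5)
pos=5: emit RPAREN ')'
pos=6: emit ID 'a' (now at pos=7)
pos=8: emit ID 'bar' (now at pos=11)
pos=12: emit EQ '='
pos=14: enter STRING mode
pos=14: emit STR "ok" (now at pos=18)
pos=18: enter COMMENT mode (saw '/*')
exit COMMENT mode (now at pos=26)
DONE. 8 tokens: [PLUS, EQ, NUM, RPAREN, ID, ID, EQ, STR]
Position 0: char is '+' -> PLUS

Answer: PLUS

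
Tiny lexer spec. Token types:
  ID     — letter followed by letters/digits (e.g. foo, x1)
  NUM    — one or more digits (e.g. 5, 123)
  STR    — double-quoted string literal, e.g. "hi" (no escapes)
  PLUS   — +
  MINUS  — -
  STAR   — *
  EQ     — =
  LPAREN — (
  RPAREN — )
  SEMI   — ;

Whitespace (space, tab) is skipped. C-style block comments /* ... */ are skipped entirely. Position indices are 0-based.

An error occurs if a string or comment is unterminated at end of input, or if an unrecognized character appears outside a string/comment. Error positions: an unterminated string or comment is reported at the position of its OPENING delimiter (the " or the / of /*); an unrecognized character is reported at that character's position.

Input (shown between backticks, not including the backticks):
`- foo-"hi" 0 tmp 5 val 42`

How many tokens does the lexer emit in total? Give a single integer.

pos=0: emit MINUS '-'
pos=2: emit ID 'foo' (now at pos=5)
pos=5: emit MINUS '-'
pos=6: enter STRING mode
pos=6: emit STR "hi" (now at pos=10)
pos=11: emit NUM '0' (now at pos=12)
pos=13: emit ID 'tmp' (now at pos=16)
pos=17: emit NUM '5' (now at pos=18)
pos=19: emit ID 'val' (now at pos=22)
pos=23: emit NUM '42' (now at pos=25)
DONE. 9 tokens: [MINUS, ID, MINUS, STR, NUM, ID, NUM, ID, NUM]

Answer: 9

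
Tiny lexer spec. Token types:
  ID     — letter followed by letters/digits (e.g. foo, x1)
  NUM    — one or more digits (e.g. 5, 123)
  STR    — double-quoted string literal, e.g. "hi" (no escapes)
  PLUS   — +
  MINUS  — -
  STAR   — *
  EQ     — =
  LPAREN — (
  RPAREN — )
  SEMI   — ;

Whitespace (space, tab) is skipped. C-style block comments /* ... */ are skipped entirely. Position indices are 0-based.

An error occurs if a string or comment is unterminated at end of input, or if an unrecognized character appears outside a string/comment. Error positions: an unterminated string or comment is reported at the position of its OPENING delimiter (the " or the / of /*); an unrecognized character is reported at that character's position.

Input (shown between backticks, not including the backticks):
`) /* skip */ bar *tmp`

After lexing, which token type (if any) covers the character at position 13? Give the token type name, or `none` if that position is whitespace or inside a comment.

pos=0: emit RPAREN ')'
pos=2: enter COMMENT mode (saw '/*')
exit COMMENT mode (now at pos=12)
pos=13: emit ID 'bar' (now at pos=16)
pos=17: emit STAR '*'
pos=18: emit ID 'tmp' (now at pos=21)
DONE. 4 tokens: [RPAREN, ID, STAR, ID]
Position 13: char is 'b' -> ID

Answer: ID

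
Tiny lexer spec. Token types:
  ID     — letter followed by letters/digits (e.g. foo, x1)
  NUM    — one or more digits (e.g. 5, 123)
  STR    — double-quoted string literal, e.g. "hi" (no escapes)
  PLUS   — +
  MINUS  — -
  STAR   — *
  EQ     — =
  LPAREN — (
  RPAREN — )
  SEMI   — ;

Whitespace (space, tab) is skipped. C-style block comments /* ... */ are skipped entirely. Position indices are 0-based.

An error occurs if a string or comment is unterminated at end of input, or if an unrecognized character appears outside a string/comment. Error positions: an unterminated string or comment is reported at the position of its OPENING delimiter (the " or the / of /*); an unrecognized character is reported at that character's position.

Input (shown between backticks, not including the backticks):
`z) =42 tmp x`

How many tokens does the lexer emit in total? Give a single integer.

pos=0: emit ID 'z' (now at pos=1)
pos=1: emit RPAREN ')'
pos=3: emit EQ '='
pos=4: emit NUM '42' (now at pos=6)
pos=7: emit ID 'tmp' (now at pos=10)
pos=11: emit ID 'x' (now at pos=12)
DONE. 6 tokens: [ID, RPAREN, EQ, NUM, ID, ID]

Answer: 6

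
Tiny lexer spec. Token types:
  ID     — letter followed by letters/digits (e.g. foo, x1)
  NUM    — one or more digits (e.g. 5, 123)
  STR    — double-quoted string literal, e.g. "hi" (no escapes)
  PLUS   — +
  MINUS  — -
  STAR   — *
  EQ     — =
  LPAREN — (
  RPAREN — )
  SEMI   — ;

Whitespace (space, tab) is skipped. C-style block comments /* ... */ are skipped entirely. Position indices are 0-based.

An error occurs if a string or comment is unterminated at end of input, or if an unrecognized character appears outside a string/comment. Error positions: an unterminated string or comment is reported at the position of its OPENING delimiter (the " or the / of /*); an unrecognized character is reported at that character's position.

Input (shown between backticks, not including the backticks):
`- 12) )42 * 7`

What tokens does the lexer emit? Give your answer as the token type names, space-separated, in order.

pos=0: emit MINUS '-'
pos=2: emit NUM '12' (now at pos=4)
pos=4: emit RPAREN ')'
pos=6: emit RPAREN ')'
pos=7: emit NUM '42' (now at pos=9)
pos=10: emit STAR '*'
pos=12: emit NUM '7' (now at pos=13)
DONE. 7 tokens: [MINUS, NUM, RPAREN, RPAREN, NUM, STAR, NUM]

Answer: MINUS NUM RPAREN RPAREN NUM STAR NUM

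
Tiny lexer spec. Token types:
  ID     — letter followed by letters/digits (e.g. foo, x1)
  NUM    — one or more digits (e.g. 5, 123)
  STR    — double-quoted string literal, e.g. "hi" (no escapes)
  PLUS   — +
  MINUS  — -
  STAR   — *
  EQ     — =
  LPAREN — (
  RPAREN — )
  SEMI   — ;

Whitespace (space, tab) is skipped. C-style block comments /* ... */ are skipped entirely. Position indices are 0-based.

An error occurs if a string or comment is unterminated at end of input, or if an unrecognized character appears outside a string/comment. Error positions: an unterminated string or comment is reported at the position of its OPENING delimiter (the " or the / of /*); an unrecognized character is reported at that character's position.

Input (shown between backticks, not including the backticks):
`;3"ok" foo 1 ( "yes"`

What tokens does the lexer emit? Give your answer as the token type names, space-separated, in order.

Answer: SEMI NUM STR ID NUM LPAREN STR

Derivation:
pos=0: emit SEMI ';'
pos=1: emit NUM '3' (now at pos=2)
pos=2: enter STRING mode
pos=2: emit STR "ok" (now at pos=6)
pos=7: emit ID 'foo' (now at pos=10)
pos=11: emit NUM '1' (now at pos=12)
pos=13: emit LPAREN '('
pos=15: enter STRING mode
pos=15: emit STR "yes" (now at pos=20)
DONE. 7 tokens: [SEMI, NUM, STR, ID, NUM, LPAREN, STR]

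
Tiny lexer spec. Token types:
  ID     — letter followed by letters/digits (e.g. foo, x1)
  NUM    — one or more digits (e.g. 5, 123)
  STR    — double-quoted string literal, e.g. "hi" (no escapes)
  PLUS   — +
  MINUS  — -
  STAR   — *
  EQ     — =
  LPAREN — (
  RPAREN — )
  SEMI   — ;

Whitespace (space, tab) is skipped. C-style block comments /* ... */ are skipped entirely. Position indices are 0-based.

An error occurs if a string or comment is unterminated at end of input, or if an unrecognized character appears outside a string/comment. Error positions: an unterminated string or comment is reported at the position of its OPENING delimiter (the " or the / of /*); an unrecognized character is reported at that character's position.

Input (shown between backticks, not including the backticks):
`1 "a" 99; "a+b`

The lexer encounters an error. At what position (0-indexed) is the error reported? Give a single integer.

pos=0: emit NUM '1' (now at pos=1)
pos=2: enter STRING mode
pos=2: emit STR "a" (now at pos=5)
pos=6: emit NUM '99' (now at pos=8)
pos=8: emit SEMI ';'
pos=10: enter STRING mode
pos=10: ERROR — unterminated string

Answer: 10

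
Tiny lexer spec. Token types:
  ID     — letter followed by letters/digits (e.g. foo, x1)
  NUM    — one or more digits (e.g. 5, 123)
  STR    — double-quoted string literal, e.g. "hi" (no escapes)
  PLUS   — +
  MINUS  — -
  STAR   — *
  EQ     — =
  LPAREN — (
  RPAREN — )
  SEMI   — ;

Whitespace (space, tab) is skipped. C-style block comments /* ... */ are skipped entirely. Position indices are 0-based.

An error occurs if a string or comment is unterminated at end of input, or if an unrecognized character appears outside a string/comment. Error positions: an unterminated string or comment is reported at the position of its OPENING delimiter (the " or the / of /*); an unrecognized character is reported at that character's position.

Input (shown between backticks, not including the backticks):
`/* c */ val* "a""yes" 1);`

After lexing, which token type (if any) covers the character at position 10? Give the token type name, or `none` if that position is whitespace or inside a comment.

pos=0: enter COMMENT mode (saw '/*')
exit COMMENT mode (now at pos=7)
pos=8: emit ID 'val' (now at pos=11)
pos=11: emit STAR '*'
pos=13: enter STRING mode
pos=13: emit STR "a" (now at pos=16)
pos=16: enter STRING mode
pos=16: emit STR "yes" (now at pos=21)
pos=22: emit NUM '1' (now at pos=23)
pos=23: emit RPAREN ')'
pos=24: emit SEMI ';'
DONE. 7 tokens: [ID, STAR, STR, STR, NUM, RPAREN, SEMI]
Position 10: char is 'l' -> ID

Answer: ID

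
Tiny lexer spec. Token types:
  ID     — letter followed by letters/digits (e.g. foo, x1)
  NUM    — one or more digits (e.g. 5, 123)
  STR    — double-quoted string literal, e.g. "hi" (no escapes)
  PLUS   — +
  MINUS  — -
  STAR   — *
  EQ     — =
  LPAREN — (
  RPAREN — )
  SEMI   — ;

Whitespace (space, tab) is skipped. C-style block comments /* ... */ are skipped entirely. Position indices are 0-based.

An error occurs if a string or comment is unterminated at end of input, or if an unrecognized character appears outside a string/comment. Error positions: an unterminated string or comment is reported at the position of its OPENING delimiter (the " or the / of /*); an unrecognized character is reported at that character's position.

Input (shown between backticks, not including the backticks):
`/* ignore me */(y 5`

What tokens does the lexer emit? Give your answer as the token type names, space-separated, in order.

Answer: LPAREN ID NUM

Derivation:
pos=0: enter COMMENT mode (saw '/*')
exit COMMENT mode (now at pos=15)
pos=15: emit LPAREN '('
pos=16: emit ID 'y' (now at pos=17)
pos=18: emit NUM '5' (now at pos=19)
DONE. 3 tokens: [LPAREN, ID, NUM]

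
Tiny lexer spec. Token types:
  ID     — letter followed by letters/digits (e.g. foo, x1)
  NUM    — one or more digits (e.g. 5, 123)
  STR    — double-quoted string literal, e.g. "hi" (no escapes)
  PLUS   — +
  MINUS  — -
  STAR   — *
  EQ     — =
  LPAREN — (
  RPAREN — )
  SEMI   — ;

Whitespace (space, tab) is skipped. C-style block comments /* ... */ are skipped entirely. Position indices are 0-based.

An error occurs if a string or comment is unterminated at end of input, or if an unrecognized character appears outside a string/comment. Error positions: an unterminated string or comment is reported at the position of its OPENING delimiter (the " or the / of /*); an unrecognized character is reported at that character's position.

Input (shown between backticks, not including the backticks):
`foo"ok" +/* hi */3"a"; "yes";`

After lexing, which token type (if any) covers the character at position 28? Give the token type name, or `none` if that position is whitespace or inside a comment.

pos=0: emit ID 'foo' (now at pos=3)
pos=3: enter STRING mode
pos=3: emit STR "ok" (now at pos=7)
pos=8: emit PLUS '+'
pos=9: enter COMMENT mode (saw '/*')
exit COMMENT mode (now at pos=17)
pos=17: emit NUM '3' (now at pos=18)
pos=18: enter STRING mode
pos=18: emit STR "a" (now at pos=21)
pos=21: emit SEMI ';'
pos=23: enter STRING mode
pos=23: emit STR "yes" (now at pos=28)
pos=28: emit SEMI ';'
DONE. 8 tokens: [ID, STR, PLUS, NUM, STR, SEMI, STR, SEMI]
Position 28: char is ';' -> SEMI

Answer: SEMI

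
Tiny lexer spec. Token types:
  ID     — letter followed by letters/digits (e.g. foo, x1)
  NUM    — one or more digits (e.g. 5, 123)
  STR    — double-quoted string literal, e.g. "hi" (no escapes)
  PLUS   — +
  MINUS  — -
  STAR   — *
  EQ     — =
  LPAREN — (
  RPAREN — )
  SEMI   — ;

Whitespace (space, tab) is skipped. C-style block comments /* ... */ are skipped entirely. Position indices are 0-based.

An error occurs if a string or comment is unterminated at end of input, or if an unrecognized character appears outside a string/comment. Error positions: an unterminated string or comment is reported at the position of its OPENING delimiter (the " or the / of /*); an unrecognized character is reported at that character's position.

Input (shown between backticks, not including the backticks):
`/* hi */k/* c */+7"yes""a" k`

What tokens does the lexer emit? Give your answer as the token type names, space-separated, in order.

pos=0: enter COMMENT mode (saw '/*')
exit COMMENT mode (now at pos=8)
pos=8: emit ID 'k' (now at pos=9)
pos=9: enter COMMENT mode (saw '/*')
exit COMMENT mode (now at pos=16)
pos=16: emit PLUS '+'
pos=17: emit NUM '7' (now at pos=18)
pos=18: enter STRING mode
pos=18: emit STR "yes" (now at pos=23)
pos=23: enter STRING mode
pos=23: emit STR "a" (now at pos=26)
pos=27: emit ID 'k' (now at pos=28)
DONE. 6 tokens: [ID, PLUS, NUM, STR, STR, ID]

Answer: ID PLUS NUM STR STR ID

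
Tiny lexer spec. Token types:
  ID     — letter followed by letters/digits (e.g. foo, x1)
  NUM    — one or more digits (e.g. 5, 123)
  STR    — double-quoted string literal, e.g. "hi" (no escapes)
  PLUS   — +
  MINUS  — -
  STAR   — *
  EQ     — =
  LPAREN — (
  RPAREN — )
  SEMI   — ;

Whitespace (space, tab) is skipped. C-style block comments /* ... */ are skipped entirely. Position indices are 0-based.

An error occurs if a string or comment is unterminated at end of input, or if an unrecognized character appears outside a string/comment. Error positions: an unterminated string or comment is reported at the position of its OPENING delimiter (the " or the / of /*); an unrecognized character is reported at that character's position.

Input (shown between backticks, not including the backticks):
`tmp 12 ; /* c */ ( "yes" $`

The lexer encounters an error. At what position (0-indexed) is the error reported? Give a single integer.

pos=0: emit ID 'tmp' (now at pos=3)
pos=4: emit NUM '12' (now at pos=6)
pos=7: emit SEMI ';'
pos=9: enter COMMENT mode (saw '/*')
exit COMMENT mode (now at pos=16)
pos=17: emit LPAREN '('
pos=19: enter STRING mode
pos=19: emit STR "yes" (now at pos=24)
pos=25: ERROR — unrecognized char '$'

Answer: 25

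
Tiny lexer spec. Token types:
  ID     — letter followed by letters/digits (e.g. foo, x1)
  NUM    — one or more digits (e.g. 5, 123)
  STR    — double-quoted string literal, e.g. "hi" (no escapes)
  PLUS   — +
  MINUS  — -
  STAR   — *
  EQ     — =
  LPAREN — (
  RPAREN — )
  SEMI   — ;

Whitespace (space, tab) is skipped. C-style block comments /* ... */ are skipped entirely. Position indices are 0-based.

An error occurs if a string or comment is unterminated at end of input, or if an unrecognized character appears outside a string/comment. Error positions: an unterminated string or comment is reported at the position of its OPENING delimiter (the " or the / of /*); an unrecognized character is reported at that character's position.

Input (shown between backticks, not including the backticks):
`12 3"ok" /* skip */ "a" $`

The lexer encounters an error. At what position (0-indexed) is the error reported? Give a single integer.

pos=0: emit NUM '12' (now at pos=2)
pos=3: emit NUM '3' (now at pos=4)
pos=4: enter STRING mode
pos=4: emit STR "ok" (now at pos=8)
pos=9: enter COMMENT mode (saw '/*')
exit COMMENT mode (now at pos=19)
pos=20: enter STRING mode
pos=20: emit STR "a" (now at pos=23)
pos=24: ERROR — unrecognized char '$'

Answer: 24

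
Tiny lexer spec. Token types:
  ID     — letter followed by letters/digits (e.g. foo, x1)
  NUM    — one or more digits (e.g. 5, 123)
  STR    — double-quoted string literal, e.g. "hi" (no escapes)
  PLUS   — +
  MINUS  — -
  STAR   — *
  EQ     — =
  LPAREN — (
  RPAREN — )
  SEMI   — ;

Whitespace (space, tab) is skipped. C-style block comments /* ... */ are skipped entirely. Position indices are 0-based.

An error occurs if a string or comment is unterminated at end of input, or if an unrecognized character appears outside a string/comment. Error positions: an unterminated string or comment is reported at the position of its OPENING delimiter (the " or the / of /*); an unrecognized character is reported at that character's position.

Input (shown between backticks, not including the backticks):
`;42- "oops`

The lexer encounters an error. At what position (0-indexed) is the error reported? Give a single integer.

Answer: 5

Derivation:
pos=0: emit SEMI ';'
pos=1: emit NUM '42' (now at pos=3)
pos=3: emit MINUS '-'
pos=5: enter STRING mode
pos=5: ERROR — unterminated string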